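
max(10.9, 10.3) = 10.9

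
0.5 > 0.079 True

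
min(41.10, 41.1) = 41.10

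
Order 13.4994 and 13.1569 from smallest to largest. 13.1569, 13.4994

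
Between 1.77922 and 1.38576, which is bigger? 1.77922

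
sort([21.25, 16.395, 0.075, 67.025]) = [0.075, 16.395, 21.25, 67.025]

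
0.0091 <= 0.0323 True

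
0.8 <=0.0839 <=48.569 False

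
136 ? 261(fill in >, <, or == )<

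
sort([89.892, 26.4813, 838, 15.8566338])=[15.8566338, 26.4813, 89.892, 838]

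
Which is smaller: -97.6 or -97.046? -97.6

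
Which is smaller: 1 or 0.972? 0.972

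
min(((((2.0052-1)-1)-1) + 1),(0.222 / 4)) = 0.0052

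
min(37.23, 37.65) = 37.23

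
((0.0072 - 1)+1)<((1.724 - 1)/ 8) True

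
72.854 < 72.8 False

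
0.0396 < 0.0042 False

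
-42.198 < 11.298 True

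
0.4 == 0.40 True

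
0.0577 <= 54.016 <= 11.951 False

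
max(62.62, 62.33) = 62.62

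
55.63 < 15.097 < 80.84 False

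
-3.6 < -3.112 True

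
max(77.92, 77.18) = 77.92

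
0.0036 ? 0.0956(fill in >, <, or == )<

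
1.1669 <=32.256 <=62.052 True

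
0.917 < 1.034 True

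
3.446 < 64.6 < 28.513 False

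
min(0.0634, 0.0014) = 0.0014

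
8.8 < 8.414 False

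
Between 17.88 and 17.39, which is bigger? 17.88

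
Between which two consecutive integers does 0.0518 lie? 0 and 1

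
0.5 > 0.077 True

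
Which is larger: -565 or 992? 992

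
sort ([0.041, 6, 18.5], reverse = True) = [18.5, 6, 0.041]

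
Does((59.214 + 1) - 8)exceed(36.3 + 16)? No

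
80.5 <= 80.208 False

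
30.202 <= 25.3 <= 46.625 False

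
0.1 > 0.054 True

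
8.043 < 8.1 True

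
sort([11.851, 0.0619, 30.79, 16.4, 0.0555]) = [0.0555, 0.0619, 11.851, 16.4, 30.79]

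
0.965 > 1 False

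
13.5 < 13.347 False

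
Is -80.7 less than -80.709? No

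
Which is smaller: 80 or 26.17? 26.17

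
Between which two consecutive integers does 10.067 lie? 10 and 11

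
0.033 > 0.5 False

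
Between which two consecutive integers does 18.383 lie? 18 and 19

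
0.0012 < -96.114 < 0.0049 False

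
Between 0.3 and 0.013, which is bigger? 0.3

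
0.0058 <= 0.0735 True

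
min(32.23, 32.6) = 32.23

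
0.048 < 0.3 True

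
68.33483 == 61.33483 False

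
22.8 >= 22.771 True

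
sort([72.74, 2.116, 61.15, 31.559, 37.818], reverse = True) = [72.74, 61.15, 37.818, 31.559, 2.116]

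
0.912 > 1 False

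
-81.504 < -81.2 True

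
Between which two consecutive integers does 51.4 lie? 51 and 52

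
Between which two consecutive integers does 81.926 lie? 81 and 82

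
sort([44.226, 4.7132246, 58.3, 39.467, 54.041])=[4.7132246, 39.467, 44.226, 54.041, 58.3]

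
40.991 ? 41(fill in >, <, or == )<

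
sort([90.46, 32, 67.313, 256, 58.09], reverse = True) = [256, 90.46, 67.313, 58.09, 32]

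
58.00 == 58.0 True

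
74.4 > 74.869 False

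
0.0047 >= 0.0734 False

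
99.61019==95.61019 False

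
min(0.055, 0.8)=0.055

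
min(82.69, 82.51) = 82.51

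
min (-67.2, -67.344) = -67.344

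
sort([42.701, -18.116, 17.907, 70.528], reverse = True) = [70.528, 42.701, 17.907, -18.116]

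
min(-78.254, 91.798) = -78.254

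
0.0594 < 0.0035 False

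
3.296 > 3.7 False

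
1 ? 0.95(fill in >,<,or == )>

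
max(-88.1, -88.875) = -88.1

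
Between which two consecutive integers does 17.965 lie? 17 and 18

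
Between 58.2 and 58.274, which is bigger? 58.274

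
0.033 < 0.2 True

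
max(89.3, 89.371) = 89.371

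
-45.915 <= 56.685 True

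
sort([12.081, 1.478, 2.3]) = [1.478, 2.3, 12.081]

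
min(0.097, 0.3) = 0.097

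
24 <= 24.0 True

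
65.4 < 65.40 False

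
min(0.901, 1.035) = 0.901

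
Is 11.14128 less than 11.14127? No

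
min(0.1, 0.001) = 0.001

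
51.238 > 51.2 True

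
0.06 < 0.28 True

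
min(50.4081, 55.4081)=50.4081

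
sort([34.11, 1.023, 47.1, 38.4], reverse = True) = [47.1, 38.4, 34.11, 1.023]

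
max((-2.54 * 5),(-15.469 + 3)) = -12.469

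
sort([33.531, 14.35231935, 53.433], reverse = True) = [53.433, 33.531, 14.35231935]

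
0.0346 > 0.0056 True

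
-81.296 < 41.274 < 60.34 True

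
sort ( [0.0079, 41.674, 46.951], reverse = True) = [46.951, 41.674, 0.0079]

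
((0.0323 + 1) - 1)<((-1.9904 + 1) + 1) False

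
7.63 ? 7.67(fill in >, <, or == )<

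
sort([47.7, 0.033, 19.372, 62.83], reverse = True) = [62.83, 47.7, 19.372, 0.033]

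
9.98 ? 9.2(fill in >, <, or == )>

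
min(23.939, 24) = 23.939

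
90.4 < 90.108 False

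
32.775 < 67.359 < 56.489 False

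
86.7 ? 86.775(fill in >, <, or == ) <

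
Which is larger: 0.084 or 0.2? 0.2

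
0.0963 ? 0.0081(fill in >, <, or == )>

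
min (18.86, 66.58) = 18.86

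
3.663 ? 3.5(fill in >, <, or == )>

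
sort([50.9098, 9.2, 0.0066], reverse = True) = [50.9098, 9.2, 0.0066]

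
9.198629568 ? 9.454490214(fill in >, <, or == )<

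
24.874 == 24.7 False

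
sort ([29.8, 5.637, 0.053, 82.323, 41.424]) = [0.053, 5.637, 29.8, 41.424, 82.323]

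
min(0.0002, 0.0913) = 0.0002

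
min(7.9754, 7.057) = 7.057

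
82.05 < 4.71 False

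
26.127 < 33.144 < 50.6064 True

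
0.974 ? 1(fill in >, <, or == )<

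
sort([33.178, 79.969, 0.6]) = [0.6, 33.178, 79.969]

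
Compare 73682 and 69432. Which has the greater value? 73682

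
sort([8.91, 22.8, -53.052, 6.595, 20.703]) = [-53.052, 6.595, 8.91, 20.703, 22.8]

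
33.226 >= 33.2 True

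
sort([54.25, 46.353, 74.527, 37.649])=[37.649, 46.353, 54.25, 74.527]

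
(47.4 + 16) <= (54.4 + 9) True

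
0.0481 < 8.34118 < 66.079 True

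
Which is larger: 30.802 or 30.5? 30.802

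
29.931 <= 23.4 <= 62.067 False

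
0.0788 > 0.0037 True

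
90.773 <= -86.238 False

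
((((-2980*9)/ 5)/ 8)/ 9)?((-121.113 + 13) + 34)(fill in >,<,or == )<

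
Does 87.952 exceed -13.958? Yes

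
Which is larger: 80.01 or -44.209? 80.01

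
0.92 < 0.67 False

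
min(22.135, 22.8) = 22.135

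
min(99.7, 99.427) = 99.427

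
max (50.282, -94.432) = 50.282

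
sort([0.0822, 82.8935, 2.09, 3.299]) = [0.0822, 2.09, 3.299, 82.8935]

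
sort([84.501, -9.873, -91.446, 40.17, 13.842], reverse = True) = [84.501, 40.17, 13.842, -9.873, -91.446]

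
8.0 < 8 False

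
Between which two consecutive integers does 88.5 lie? 88 and 89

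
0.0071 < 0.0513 True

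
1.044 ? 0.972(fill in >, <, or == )>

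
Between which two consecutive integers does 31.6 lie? 31 and 32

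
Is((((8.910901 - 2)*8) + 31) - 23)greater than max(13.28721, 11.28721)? Yes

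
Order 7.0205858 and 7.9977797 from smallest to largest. 7.0205858, 7.9977797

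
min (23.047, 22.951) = 22.951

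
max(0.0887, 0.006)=0.0887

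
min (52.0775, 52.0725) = 52.0725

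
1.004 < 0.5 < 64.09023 False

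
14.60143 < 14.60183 True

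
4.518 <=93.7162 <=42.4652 False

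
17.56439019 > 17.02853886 True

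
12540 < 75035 True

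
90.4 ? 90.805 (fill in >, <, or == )<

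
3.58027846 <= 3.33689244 False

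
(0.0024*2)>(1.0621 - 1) False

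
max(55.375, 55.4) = 55.4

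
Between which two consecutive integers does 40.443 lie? 40 and 41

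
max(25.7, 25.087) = 25.7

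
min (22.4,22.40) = 22.4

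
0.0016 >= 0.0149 False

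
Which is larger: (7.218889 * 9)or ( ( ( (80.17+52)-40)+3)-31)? (7.218889 * 9)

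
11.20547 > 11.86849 False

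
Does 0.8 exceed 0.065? Yes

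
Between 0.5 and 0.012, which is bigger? 0.5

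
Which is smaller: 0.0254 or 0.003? 0.003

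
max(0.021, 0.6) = 0.6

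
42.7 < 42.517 False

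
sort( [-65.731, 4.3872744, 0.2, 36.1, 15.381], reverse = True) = [36.1, 15.381, 4.3872744, 0.2, -65.731]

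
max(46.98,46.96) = 46.98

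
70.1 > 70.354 False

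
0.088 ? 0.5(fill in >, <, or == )<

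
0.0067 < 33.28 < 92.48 True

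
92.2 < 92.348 True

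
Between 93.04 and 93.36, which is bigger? 93.36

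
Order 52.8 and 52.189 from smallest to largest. 52.189, 52.8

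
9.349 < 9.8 True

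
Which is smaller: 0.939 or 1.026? 0.939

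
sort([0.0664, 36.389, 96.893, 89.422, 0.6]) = [0.0664, 0.6, 36.389, 89.422, 96.893]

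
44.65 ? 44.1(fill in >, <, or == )>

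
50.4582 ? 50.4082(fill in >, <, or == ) >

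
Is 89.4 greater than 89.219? Yes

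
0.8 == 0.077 False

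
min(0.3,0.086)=0.086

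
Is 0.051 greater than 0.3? No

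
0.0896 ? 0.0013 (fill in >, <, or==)>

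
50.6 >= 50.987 False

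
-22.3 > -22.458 True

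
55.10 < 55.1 False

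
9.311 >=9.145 True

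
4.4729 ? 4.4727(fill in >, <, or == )>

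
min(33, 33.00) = 33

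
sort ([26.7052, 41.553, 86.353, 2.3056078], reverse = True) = [86.353, 41.553, 26.7052, 2.3056078]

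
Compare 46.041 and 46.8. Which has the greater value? 46.8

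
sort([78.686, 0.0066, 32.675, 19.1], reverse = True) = [78.686, 32.675, 19.1, 0.0066]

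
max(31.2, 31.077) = 31.2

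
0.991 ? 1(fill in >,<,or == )<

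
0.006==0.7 False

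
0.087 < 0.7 True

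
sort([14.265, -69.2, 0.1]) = [-69.2, 0.1, 14.265]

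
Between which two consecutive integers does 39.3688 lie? 39 and 40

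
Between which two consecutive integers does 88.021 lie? 88 and 89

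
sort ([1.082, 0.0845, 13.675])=[0.0845, 1.082, 13.675]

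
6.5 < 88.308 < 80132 True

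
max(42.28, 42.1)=42.28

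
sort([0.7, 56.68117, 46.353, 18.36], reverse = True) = [56.68117, 46.353, 18.36, 0.7]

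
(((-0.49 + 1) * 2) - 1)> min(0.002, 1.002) True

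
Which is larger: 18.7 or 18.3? 18.7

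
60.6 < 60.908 True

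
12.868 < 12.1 False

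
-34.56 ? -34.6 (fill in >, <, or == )>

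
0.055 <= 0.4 True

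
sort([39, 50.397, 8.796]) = [8.796, 39, 50.397]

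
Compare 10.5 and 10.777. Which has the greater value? 10.777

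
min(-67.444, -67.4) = -67.444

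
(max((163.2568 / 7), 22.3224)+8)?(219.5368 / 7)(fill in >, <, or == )<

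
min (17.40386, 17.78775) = 17.40386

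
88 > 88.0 False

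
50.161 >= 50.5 False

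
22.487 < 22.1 False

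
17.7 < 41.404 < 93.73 True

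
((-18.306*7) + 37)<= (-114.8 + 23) False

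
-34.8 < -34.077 True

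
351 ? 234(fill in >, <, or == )>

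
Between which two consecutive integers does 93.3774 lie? 93 and 94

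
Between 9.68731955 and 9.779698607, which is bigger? 9.779698607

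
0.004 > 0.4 False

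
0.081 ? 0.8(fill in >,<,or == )<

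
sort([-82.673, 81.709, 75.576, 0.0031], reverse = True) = [81.709, 75.576, 0.0031, -82.673]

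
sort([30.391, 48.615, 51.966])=[30.391, 48.615, 51.966]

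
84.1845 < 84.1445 False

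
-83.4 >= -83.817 True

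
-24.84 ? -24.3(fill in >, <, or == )<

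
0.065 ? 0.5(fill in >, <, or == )<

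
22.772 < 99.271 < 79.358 False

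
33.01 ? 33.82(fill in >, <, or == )<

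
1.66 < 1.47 False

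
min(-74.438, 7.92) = -74.438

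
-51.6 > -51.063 False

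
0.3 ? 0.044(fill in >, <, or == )>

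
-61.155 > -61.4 True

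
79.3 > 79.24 True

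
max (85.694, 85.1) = 85.694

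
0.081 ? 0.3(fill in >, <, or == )<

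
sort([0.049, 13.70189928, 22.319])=[0.049, 13.70189928, 22.319]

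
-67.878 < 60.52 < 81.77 True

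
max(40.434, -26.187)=40.434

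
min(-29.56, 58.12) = -29.56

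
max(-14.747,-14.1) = -14.1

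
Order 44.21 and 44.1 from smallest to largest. 44.1, 44.21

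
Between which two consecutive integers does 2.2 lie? 2 and 3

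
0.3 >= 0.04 True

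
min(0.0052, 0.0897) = 0.0052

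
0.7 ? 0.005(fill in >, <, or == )>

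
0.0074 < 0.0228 True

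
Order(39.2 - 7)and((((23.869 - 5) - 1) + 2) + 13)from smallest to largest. (39.2 - 7), ((((23.869 - 5) - 1) + 2) + 13)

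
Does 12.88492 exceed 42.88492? No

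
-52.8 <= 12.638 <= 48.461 True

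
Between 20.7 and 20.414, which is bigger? 20.7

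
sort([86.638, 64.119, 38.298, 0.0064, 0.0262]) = [0.0064, 0.0262, 38.298, 64.119, 86.638]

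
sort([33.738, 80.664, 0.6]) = [0.6, 33.738, 80.664]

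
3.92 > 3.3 True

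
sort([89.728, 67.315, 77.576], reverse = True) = [89.728, 77.576, 67.315]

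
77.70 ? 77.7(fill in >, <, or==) ==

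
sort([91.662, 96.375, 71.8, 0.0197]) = [0.0197, 71.8, 91.662, 96.375]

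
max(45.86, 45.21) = 45.86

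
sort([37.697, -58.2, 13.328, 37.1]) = [-58.2, 13.328, 37.1, 37.697]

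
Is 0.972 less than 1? Yes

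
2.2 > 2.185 True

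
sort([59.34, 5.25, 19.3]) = [5.25, 19.3, 59.34]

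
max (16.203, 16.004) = 16.203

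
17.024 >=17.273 False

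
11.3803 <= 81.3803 True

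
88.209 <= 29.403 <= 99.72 False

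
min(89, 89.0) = 89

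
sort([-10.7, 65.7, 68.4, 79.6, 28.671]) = [-10.7, 28.671, 65.7, 68.4, 79.6]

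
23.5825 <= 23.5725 False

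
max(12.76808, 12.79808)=12.79808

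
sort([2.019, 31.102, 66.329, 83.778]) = [2.019, 31.102, 66.329, 83.778]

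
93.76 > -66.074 True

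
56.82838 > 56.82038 True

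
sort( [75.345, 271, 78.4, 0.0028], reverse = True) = [271, 78.4, 75.345, 0.0028]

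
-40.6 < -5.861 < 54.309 True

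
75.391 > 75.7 False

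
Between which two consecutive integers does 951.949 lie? 951 and 952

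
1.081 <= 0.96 False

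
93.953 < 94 True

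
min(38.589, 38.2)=38.2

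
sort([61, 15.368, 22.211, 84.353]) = [15.368, 22.211, 61, 84.353]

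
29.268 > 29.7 False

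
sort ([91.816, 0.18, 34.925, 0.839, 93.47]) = [0.18, 0.839, 34.925, 91.816, 93.47]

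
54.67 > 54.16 True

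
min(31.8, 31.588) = 31.588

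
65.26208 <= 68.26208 True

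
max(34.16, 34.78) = 34.78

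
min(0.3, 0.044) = 0.044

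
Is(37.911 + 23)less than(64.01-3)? Yes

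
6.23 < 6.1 False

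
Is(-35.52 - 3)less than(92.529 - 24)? Yes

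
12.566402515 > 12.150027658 True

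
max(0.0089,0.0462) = 0.0462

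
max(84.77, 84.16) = 84.77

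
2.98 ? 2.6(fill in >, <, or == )>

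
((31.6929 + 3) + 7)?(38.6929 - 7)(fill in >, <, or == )>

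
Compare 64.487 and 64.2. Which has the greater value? 64.487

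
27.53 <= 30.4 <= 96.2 True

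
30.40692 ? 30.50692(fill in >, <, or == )<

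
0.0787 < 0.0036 False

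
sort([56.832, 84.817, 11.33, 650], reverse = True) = [650, 84.817, 56.832, 11.33]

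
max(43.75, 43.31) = 43.75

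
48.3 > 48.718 False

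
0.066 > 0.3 False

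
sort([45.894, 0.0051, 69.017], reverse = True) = [69.017, 45.894, 0.0051]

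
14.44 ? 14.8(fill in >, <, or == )<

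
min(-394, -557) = -557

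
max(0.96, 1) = 1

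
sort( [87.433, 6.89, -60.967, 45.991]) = [-60.967, 6.89, 45.991, 87.433]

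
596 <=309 False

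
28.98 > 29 False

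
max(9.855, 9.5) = 9.855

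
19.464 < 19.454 False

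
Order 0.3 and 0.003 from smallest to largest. 0.003, 0.3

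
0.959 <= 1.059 True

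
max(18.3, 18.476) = 18.476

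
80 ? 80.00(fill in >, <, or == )==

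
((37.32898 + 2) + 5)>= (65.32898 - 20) False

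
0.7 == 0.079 False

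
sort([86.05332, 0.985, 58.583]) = [0.985, 58.583, 86.05332]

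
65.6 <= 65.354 False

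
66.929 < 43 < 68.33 False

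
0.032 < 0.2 True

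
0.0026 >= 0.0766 False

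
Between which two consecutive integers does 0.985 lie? 0 and 1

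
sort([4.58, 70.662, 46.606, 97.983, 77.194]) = [4.58, 46.606, 70.662, 77.194, 97.983]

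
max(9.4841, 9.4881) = 9.4881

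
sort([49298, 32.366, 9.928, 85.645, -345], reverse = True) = [49298, 85.645, 32.366, 9.928, -345]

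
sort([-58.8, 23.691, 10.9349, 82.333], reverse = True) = [82.333, 23.691, 10.9349, -58.8]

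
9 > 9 False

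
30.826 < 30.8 False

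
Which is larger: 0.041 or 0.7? 0.7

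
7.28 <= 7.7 True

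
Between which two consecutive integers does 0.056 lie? 0 and 1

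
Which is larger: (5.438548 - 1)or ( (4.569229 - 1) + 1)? ( (4.569229 - 1) + 1)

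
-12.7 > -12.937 True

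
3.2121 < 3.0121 False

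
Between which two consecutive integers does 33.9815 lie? 33 and 34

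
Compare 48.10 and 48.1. They are equal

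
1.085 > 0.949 True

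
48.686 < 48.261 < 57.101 False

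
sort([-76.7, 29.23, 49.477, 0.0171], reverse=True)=[49.477, 29.23, 0.0171, -76.7]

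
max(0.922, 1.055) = 1.055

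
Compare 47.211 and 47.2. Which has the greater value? 47.211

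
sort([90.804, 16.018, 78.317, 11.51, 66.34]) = [11.51, 16.018, 66.34, 78.317, 90.804]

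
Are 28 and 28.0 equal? Yes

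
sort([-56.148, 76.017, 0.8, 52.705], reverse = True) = [76.017, 52.705, 0.8, -56.148]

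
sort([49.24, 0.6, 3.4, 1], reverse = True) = [49.24, 3.4, 1, 0.6]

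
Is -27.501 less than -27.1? Yes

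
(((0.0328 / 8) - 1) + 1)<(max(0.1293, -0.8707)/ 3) True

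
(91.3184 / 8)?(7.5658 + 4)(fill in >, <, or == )<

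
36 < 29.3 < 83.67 False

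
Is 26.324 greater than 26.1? Yes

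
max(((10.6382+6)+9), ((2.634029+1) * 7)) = 25.6382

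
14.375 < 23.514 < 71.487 True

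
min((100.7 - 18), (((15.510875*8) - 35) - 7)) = 82.087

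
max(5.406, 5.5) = 5.5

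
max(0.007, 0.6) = 0.6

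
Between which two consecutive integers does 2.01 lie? 2 and 3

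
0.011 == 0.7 False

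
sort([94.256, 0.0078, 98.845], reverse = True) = [98.845, 94.256, 0.0078]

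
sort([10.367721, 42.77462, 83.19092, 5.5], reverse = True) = [83.19092, 42.77462, 10.367721, 5.5]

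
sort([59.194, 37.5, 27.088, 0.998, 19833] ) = [0.998, 27.088, 37.5, 59.194, 19833]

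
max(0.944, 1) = 1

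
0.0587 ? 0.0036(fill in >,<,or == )>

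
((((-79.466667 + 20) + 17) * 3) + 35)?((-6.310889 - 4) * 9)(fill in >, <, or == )>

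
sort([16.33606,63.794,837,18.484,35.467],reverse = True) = [837,63.794,35.467,18.484,16.33606]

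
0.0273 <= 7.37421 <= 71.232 True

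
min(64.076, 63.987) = 63.987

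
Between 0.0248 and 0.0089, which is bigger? 0.0248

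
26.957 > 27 False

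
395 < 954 True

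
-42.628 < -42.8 False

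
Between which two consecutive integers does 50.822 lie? 50 and 51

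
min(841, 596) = 596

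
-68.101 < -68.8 False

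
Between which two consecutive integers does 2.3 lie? 2 and 3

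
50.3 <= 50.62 True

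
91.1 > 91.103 False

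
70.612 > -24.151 True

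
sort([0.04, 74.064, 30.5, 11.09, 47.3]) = [0.04, 11.09, 30.5, 47.3, 74.064]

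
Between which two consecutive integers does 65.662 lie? 65 and 66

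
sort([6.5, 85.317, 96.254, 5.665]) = [5.665, 6.5, 85.317, 96.254]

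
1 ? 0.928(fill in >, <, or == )>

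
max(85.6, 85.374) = 85.6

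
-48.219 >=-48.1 False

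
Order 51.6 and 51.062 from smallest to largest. 51.062, 51.6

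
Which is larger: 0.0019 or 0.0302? 0.0302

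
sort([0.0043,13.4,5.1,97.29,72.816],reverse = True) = [97.29,72.816,13.4,5.1,0.0043]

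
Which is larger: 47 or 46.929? 47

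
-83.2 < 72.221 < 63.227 False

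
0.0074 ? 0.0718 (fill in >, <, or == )<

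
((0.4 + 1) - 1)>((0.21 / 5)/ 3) True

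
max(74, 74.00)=74.00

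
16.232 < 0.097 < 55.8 False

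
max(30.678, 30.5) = 30.678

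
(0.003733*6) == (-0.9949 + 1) False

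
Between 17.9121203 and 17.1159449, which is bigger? 17.9121203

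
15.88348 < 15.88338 False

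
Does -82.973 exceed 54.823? No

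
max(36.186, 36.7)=36.7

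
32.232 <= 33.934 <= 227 True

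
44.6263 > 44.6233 True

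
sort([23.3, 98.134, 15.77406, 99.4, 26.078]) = [15.77406, 23.3, 26.078, 98.134, 99.4]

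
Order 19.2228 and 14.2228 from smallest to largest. 14.2228, 19.2228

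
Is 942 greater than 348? Yes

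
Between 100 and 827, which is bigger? 827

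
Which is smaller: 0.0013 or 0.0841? 0.0013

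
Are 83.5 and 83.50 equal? Yes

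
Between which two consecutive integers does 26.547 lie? 26 and 27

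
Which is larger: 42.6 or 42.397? 42.6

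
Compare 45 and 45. They are equal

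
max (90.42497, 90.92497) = 90.92497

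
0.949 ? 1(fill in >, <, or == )<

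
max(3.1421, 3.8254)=3.8254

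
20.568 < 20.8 True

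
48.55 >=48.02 True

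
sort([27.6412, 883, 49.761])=[27.6412, 49.761, 883]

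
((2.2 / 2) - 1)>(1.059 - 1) True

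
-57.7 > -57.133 False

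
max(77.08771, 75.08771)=77.08771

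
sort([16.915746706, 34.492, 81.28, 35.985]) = [16.915746706, 34.492, 35.985, 81.28]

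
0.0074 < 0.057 True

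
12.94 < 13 True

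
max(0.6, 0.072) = 0.6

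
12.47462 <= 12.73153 True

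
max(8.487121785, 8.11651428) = 8.487121785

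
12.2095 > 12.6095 False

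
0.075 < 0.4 True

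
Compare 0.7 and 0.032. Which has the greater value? 0.7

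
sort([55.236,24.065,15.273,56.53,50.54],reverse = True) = [56.53,55.236,50.54,24.065,15.273]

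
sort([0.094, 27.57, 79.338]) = [0.094, 27.57, 79.338]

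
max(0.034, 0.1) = 0.1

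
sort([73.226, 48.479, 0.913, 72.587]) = [0.913, 48.479, 72.587, 73.226]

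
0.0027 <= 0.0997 True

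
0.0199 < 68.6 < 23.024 False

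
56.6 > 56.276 True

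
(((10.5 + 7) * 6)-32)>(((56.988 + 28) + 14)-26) True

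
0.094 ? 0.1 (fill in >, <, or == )<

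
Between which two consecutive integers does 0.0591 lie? 0 and 1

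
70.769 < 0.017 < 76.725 False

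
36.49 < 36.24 False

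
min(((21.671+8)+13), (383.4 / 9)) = 42.6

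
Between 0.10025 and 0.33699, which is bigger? 0.33699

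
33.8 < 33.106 False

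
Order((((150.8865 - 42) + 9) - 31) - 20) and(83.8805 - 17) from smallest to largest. (83.8805 - 17), ((((150.8865 - 42) + 9) - 31) - 20)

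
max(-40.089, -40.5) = -40.089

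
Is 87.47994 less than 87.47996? Yes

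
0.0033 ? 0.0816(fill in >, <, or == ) <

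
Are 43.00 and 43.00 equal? Yes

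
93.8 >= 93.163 True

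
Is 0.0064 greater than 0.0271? No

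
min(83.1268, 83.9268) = 83.1268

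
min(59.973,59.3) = 59.3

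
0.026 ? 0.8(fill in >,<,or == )<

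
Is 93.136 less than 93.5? Yes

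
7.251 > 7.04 True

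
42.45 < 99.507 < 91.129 False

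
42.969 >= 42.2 True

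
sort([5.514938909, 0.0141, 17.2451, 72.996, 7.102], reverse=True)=[72.996, 17.2451, 7.102, 5.514938909, 0.0141]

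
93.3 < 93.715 True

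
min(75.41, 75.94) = 75.41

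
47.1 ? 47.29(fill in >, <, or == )<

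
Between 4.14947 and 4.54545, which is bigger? 4.54545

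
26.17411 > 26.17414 False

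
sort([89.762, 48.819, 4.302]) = [4.302, 48.819, 89.762]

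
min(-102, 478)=-102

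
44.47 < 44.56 True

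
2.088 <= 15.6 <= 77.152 True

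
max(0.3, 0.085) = 0.3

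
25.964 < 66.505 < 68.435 True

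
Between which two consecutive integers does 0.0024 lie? 0 and 1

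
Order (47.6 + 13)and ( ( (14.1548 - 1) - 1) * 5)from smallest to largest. (47.6 + 13), ( ( (14.1548 - 1) - 1) * 5)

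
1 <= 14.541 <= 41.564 True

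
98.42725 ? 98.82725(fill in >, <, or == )<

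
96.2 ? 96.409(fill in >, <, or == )<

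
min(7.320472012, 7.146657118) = 7.146657118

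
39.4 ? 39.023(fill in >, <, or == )>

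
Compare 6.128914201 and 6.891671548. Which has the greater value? 6.891671548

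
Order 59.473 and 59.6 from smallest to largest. 59.473, 59.6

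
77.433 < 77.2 False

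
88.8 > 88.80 False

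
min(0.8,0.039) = 0.039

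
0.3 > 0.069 True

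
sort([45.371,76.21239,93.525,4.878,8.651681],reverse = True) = [93.525,76.21239,45.371,8.651681,4.878]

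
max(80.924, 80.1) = 80.924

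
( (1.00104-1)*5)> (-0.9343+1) False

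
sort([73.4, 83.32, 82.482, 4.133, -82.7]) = [-82.7, 4.133, 73.4, 82.482, 83.32]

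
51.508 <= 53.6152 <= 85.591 True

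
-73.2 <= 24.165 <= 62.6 True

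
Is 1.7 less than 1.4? No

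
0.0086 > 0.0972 False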